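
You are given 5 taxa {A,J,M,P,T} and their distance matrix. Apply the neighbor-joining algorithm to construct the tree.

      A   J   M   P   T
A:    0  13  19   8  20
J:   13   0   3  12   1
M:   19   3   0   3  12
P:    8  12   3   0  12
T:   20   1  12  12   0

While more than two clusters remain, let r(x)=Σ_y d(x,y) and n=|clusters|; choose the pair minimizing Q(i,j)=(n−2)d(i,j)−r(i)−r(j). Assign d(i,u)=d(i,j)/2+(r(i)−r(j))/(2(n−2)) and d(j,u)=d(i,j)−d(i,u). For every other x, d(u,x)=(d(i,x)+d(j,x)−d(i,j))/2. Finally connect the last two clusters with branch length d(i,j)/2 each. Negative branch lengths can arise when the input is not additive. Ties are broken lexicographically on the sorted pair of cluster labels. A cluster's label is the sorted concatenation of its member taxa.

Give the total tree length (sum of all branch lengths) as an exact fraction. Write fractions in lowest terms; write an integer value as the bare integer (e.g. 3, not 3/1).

step 1: merge (A,P) at d=8, Q=-71; branch lengths A→49/6, P→-1/6; new cluster AP
  updated: d(AP,J)=17/2, d(AP,M)=7, d(AP,T)=12
step 2: merge (AP,M) at d=7, Q=-71/2; branch lengths AP→39/8, M→17/8; new cluster AMP
  updated: d(AMP,J)=9/4, d(AMP,T)=17/2
step 3: merge (AMP,J) at d=9/4, Q=-47/4; branch lengths AMP→39/8, J→-21/8; new cluster AJMP
  updated: d(AJMP,T)=29/8
step 4: merge (AJMP,T) at d=29/8; branch lengths AJMP→29/16, T→29/16; new cluster AJMPT
final tree: ((((A:49/6,P:-1/6):39/8,M:17/8):39/8,J:-21/8):29/16,T:29/16)
total length: 167/8

167/8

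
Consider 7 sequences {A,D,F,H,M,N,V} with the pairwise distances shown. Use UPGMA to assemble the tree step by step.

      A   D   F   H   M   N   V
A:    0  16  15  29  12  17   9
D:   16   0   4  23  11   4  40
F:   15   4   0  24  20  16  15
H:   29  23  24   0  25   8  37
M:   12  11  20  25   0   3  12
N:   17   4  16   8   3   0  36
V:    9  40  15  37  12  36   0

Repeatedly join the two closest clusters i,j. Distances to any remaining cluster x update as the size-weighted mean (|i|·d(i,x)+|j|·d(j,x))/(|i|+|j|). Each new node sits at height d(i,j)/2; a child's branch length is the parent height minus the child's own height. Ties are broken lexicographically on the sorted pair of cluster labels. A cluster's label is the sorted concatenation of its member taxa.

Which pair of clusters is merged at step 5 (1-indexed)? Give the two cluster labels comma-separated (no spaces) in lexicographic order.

DFMN,H

1. join M+N (d=3) ⇒ MN; edges |M|=3/2, |N|=3/2
  updated: d(A,MN)=29/2, d(D,MN)=15/2, d(F,MN)=18, d(H,MN)=33/2, d(MN,V)=24
2. join D+F (d=4) ⇒ DF; edges |D|=2, |F|=2
  updated: d(A,DF)=31/2, d(DF,H)=47/2, d(DF,MN)=51/4, d(DF,V)=55/2
3. join A+V (d=9) ⇒ AV; edges |A|=9/2, |V|=9/2
  updated: d(AV,DF)=43/2, d(AV,H)=33, d(AV,MN)=77/4
4. join DF+MN (d=51/4) ⇒ DFMN; edges |DF|=35/8, |MN|=39/8
  updated: d(AV,DFMN)=163/8, d(DFMN,H)=20
5. join DFMN+H (d=20) ⇒ DFHMN; edges |DFMN|=29/8, |H|=10
  updated: d(AV,DFHMN)=229/10
6. join AV+DFHMN (d=229/10) ⇒ ADFHMNV; edges |AV|=139/20, |DFHMN|=29/20
final tree: ((A:9/2,V:9/2):139/20,(((D:2,F:2):35/8,(M:3/2,N:3/2):39/8):29/8,H:10):29/20)
total length: 1891/40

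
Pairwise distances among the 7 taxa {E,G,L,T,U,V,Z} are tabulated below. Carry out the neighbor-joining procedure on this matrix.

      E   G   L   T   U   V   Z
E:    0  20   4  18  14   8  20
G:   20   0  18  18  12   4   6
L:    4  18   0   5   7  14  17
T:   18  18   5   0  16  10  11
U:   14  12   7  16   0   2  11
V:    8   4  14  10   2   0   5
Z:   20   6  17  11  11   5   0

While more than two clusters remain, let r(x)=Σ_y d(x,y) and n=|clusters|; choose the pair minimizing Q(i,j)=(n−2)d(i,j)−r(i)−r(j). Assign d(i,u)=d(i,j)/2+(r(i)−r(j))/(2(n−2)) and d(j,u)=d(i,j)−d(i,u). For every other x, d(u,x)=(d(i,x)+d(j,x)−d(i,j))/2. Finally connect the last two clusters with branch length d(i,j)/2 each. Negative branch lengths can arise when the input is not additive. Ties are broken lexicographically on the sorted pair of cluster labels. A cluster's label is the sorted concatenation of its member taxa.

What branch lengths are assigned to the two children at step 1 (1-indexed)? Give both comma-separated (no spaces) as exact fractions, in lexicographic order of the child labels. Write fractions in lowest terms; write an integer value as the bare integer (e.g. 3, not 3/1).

39/10,1/10

step 1: merge (E,L) at d=4, Q=-129; branch lengths E→39/10, L→1/10; new cluster EL
  updated: d(EL,G)=17, d(EL,T)=19/2, d(EL,U)=17/2, d(EL,V)=9, d(EL,Z)=33/2
step 2: merge (EL,T) at d=19/2, Q=-87; branch lengths EL→17/4, T→21/4; new cluster ELT
  updated: d(ELT,G)=51/4, d(ELT,U)=15/2, d(ELT,V)=19/4, d(ELT,Z)=9
step 3: merge (G,Z) at d=6, Q=-191/4; branch lengths G→29/8, Z→19/8; new cluster GZ
  updated: d(ELT,GZ)=63/8, d(GZ,U)=17/2, d(GZ,V)=3/2
step 4: merge (ELT,U) at d=15/2, Q=-185/8; branch lengths ELT→137/32, U→103/32; new cluster ELTU
  updated: d(ELTU,GZ)=71/16, d(ELTU,V)=-3/8
step 5: merge (ELTU,GZ) at d=71/16, Q=-89/16; branch lengths ELTU→41/32, GZ→101/32; new cluster EGLTUZ
  updated: d(EGLTUZ,V)=-53/32
step 6: merge (EGLTUZ,V) at d=-53/32; branch lengths EGLTUZ→-53/64, V→-53/64; new cluster EGLTUVZ
final tree: (((((E:39/10,L:1/10):17/4,T:21/4):137/32,U:103/32):41/32,(G:29/8,Z:19/8):101/32):-53/64,V:-53/64)
total length: 953/32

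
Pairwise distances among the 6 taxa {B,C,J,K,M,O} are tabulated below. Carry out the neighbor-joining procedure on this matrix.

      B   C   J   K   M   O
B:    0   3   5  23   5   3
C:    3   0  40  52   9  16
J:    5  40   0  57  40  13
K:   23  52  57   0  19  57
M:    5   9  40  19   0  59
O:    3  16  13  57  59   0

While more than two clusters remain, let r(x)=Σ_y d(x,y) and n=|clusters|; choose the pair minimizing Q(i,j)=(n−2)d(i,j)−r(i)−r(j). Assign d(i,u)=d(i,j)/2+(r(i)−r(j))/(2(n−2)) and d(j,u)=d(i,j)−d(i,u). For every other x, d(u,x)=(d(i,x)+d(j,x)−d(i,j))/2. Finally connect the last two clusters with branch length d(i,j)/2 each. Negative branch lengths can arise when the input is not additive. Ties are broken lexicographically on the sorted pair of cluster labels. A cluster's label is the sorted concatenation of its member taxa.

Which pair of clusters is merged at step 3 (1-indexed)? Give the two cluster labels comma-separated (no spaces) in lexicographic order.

iteration 1: select K,M (d=19, Q=-264); attach at lengths (19, 0); label the merged cluster KM
  updated: d(B,KM)=9/2, d(C,KM)=21, d(J,KM)=39, d(KM,O)=97/2
iteration 2: select J,O (d=13, Q=-277/2); attach at lengths (37/4, 15/4); label the merged cluster JO
  updated: d(B,JO)=-5/2, d(C,JO)=43/2, d(JO,KM)=149/4
iteration 3: select B,JO (d=-5/2, Q=-265/4); attach at lengths (-225/16, 185/16); label the merged cluster BJO
  updated: d(BJO,C)=27/2, d(BJO,KM)=177/8
iteration 4: select BJO,C (d=27/2, Q=-453/8); attach at lengths (117/16, 99/16); label the merged cluster BCJO
  updated: d(BCJO,KM)=237/16
iteration 5: select BCJO,KM (d=237/16); attach at lengths (237/32, 237/32); label the merged cluster BCJKMO
final tree: (((B:-225/16,(J:37/4,O:15/4):185/16):117/16,C:99/16):237/32,(K:19,M:0):237/32)
total length: 925/16

B,JO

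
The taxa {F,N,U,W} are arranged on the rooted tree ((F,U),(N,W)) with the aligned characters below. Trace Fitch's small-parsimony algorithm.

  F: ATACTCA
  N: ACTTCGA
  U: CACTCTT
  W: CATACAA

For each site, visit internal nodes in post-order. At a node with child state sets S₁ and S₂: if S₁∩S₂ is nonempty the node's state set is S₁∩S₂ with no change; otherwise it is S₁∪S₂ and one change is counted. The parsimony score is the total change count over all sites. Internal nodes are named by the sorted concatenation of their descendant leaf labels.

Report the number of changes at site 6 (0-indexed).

FU@0: {A} ∪ {C} = {A,C} (union, +1)
NW@0: {A} ∪ {C} = {A,C} (union, +1)
FNUW@0: {A,C} ∩ {A,C} = {A,C} (intersection, +0)
FU@1: {T} ∪ {A} = {A,T} (union, +1)
NW@1: {C} ∪ {A} = {A,C} (union, +1)
FNUW@1: {A,T} ∩ {A,C} = {A} (intersection, +0)
FU@2: {A} ∪ {C} = {A,C} (union, +1)
NW@2: {T} ∩ {T} = {T} (intersection, +0)
FNUW@2: {A,C} ∪ {T} = {A,C,T} (union, +1)
FU@3: {C} ∪ {T} = {C,T} (union, +1)
NW@3: {T} ∪ {A} = {A,T} (union, +1)
FNUW@3: {C,T} ∩ {A,T} = {T} (intersection, +0)
FU@4: {T} ∪ {C} = {C,T} (union, +1)
NW@4: {C} ∩ {C} = {C} (intersection, +0)
FNUW@4: {C,T} ∩ {C} = {C} (intersection, +0)
FU@5: {C} ∪ {T} = {C,T} (union, +1)
NW@5: {G} ∪ {A} = {A,G} (union, +1)
FNUW@5: {C,T} ∪ {A,G} = {A,C,G,T} (union, +1)
FU@6: {A} ∪ {T} = {A,T} (union, +1)
NW@6: {A} ∩ {A} = {A} (intersection, +0)
FNUW@6: {A,T} ∩ {A} = {A} (intersection, +0)
per-site changes: [2, 2, 2, 2, 1, 3, 1]; total = 13

1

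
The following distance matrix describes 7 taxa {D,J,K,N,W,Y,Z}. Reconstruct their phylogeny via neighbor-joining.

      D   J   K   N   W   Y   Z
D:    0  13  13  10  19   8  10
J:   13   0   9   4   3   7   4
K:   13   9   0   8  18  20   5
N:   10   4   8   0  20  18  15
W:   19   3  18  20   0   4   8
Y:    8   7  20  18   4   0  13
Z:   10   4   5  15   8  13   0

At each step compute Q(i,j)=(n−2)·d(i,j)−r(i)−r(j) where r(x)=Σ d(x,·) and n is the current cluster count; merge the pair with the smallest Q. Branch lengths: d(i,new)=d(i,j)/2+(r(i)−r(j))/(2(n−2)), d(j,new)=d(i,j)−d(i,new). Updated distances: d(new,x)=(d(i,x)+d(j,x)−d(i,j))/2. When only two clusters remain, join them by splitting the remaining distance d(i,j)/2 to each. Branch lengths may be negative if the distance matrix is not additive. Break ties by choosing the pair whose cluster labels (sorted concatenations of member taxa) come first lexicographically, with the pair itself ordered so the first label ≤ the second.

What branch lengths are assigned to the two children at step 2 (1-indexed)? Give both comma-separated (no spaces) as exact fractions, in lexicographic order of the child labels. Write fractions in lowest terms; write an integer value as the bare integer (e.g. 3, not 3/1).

iteration 1: select W,Y (d=4, Q=-122); attach at lengths (11/5, 9/5); label the merged cluster WY
  updated: d(D,WY)=23/2, d(J,WY)=3, d(K,WY)=17, d(N,WY)=17, d(WY,Z)=17/2
iteration 2: select J,WY (d=3, Q=-78); attach at lengths (-3/2, 9/2); label the merged cluster JWY
  updated: d(D,JWY)=43/4, d(JWY,K)=23/2, d(JWY,N)=9, d(JWY,Z)=19/4
iteration 3: select K,Z (d=5, Q=-229/4); attach at lengths (71/24, 49/24); label the merged cluster KZ
  updated: d(D,KZ)=9, d(JWY,KZ)=45/8, d(KZ,N)=9
iteration 4: select D,N (d=10, Q=-151/4); attach at lengths (87/16, 73/16); label the merged cluster DN
  updated: d(DN,JWY)=39/8, d(DN,KZ)=4
iteration 5: select DN,JWY (d=39/8, Q=-29/2); attach at lengths (13/8, 13/4); label the merged cluster DJNWY
  updated: d(DJNWY,KZ)=19/8
iteration 6: select DJNWY,KZ (d=19/8); attach at lengths (19/16, 19/16); label the merged cluster DJKNWYZ
final tree: (((D:87/16,N:73/16):13/8,(J:-3/2,(W:11/5,Y:9/5):9/2):13/4):19/16,(K:71/24,Z:49/24):19/16)
total length: 117/4

-3/2,9/2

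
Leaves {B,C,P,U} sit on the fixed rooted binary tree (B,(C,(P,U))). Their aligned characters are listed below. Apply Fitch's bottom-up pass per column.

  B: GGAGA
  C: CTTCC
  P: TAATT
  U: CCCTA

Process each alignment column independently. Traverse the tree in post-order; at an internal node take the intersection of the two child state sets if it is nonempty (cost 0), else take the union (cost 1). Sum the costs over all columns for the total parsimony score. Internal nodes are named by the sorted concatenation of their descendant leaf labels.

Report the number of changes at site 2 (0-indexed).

2

site 0, node PU: P={T} ∪ U={C} → {C,T} (+1)
site 0, node CPU: C={C} ∩ PU={C,T} → {C} (+0)
site 0, node BCPU: B={G} ∪ CPU={C} → {C,G} (+1)
site 1, node PU: P={A} ∪ U={C} → {A,C} (+1)
site 1, node CPU: C={T} ∪ PU={A,C} → {A,C,T} (+1)
site 1, node BCPU: B={G} ∪ CPU={A,C,T} → {A,C,G,T} (+1)
site 2, node PU: P={A} ∪ U={C} → {A,C} (+1)
site 2, node CPU: C={T} ∪ PU={A,C} → {A,C,T} (+1)
site 2, node BCPU: B={A} ∩ CPU={A,C,T} → {A} (+0)
site 3, node PU: P={T} ∩ U={T} → {T} (+0)
site 3, node CPU: C={C} ∪ PU={T} → {C,T} (+1)
site 3, node BCPU: B={G} ∪ CPU={C,T} → {C,G,T} (+1)
site 4, node PU: P={T} ∪ U={A} → {A,T} (+1)
site 4, node CPU: C={C} ∪ PU={A,T} → {A,C,T} (+1)
site 4, node BCPU: B={A} ∩ CPU={A,C,T} → {A} (+0)
per-site changes: [2, 3, 2, 2, 2]; total = 11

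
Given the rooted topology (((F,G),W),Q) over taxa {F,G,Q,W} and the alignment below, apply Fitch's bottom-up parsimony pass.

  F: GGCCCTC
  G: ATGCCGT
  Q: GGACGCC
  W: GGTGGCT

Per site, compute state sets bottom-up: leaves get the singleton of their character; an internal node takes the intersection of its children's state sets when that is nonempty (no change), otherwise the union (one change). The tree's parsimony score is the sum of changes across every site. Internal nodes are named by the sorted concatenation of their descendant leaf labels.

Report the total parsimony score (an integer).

site 0, node FG: F={G} ∪ G={A} → {A,G} (+1)
site 0, node FGW: FG={A,G} ∩ W={G} → {G} (+0)
site 0, node FGQW: FGW={G} ∩ Q={G} → {G} (+0)
site 1, node FG: F={G} ∪ G={T} → {G,T} (+1)
site 1, node FGW: FG={G,T} ∩ W={G} → {G} (+0)
site 1, node FGQW: FGW={G} ∩ Q={G} → {G} (+0)
site 2, node FG: F={C} ∪ G={G} → {C,G} (+1)
site 2, node FGW: FG={C,G} ∪ W={T} → {C,G,T} (+1)
site 2, node FGQW: FGW={C,G,T} ∪ Q={A} → {A,C,G,T} (+1)
site 3, node FG: F={C} ∩ G={C} → {C} (+0)
site 3, node FGW: FG={C} ∪ W={G} → {C,G} (+1)
site 3, node FGQW: FGW={C,G} ∩ Q={C} → {C} (+0)
site 4, node FG: F={C} ∩ G={C} → {C} (+0)
site 4, node FGW: FG={C} ∪ W={G} → {C,G} (+1)
site 4, node FGQW: FGW={C,G} ∩ Q={G} → {G} (+0)
site 5, node FG: F={T} ∪ G={G} → {G,T} (+1)
site 5, node FGW: FG={G,T} ∪ W={C} → {C,G,T} (+1)
site 5, node FGQW: FGW={C,G,T} ∩ Q={C} → {C} (+0)
site 6, node FG: F={C} ∪ G={T} → {C,T} (+1)
site 6, node FGW: FG={C,T} ∩ W={T} → {T} (+0)
site 6, node FGQW: FGW={T} ∪ Q={C} → {C,T} (+1)
per-site changes: [1, 1, 3, 1, 1, 2, 2]; total = 11

11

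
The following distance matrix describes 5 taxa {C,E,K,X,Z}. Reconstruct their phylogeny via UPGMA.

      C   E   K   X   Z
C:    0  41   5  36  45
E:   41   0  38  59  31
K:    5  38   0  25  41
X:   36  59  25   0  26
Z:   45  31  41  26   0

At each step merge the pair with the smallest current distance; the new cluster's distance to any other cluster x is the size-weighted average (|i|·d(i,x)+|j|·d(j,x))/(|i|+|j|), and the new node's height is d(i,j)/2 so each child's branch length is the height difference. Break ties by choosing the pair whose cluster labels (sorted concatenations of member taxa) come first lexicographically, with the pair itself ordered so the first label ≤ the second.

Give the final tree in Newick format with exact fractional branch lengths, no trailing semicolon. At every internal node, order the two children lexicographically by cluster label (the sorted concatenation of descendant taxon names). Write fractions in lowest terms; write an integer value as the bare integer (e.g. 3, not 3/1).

step 1: merge (C,K) at d=5; branch lengths C→5/2, K→5/2; new cluster CK
  updated: d(CK,E)=79/2, d(CK,X)=61/2, d(CK,Z)=43
step 2: merge (X,Z) at d=26; branch lengths X→13, Z→13; new cluster XZ
  updated: d(CK,XZ)=147/4, d(E,XZ)=45
step 3: merge (CK,XZ) at d=147/4; branch lengths CK→127/8, XZ→43/8; new cluster CKXZ
  updated: d(CKXZ,E)=169/4
step 4: merge (CKXZ,E) at d=169/4; branch lengths CKXZ→11/4, E→169/8; new cluster CEKXZ
final tree: (((C:5/2,K:5/2):127/8,(X:13,Z:13):43/8):11/4,E:169/8)
total length: 609/8

(((C:5/2,K:5/2):127/8,(X:13,Z:13):43/8):11/4,E:169/8)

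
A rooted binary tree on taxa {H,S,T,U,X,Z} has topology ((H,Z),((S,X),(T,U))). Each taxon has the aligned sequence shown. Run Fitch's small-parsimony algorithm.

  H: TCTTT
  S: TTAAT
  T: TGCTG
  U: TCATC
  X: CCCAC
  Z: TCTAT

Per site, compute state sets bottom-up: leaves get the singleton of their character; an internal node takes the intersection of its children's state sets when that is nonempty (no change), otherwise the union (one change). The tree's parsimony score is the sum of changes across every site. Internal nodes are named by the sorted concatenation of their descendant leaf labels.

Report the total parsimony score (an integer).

HZ@0: {T} ∩ {T} = {T} (intersection, +0)
SX@0: {T} ∪ {C} = {C,T} (union, +1)
TU@0: {T} ∩ {T} = {T} (intersection, +0)
STUX@0: {C,T} ∩ {T} = {T} (intersection, +0)
HSTUXZ@0: {T} ∩ {T} = {T} (intersection, +0)
HZ@1: {C} ∩ {C} = {C} (intersection, +0)
SX@1: {T} ∪ {C} = {C,T} (union, +1)
TU@1: {G} ∪ {C} = {C,G} (union, +1)
STUX@1: {C,T} ∩ {C,G} = {C} (intersection, +0)
HSTUXZ@1: {C} ∩ {C} = {C} (intersection, +0)
HZ@2: {T} ∩ {T} = {T} (intersection, +0)
SX@2: {A} ∪ {C} = {A,C} (union, +1)
TU@2: {C} ∪ {A} = {A,C} (union, +1)
STUX@2: {A,C} ∩ {A,C} = {A,C} (intersection, +0)
HSTUXZ@2: {T} ∪ {A,C} = {A,C,T} (union, +1)
HZ@3: {T} ∪ {A} = {A,T} (union, +1)
SX@3: {A} ∩ {A} = {A} (intersection, +0)
TU@3: {T} ∩ {T} = {T} (intersection, +0)
STUX@3: {A} ∪ {T} = {A,T} (union, +1)
HSTUXZ@3: {A,T} ∩ {A,T} = {A,T} (intersection, +0)
HZ@4: {T} ∩ {T} = {T} (intersection, +0)
SX@4: {T} ∪ {C} = {C,T} (union, +1)
TU@4: {G} ∪ {C} = {C,G} (union, +1)
STUX@4: {C,T} ∩ {C,G} = {C} (intersection, +0)
HSTUXZ@4: {T} ∪ {C} = {C,T} (union, +1)
per-site changes: [1, 2, 3, 2, 3]; total = 11

11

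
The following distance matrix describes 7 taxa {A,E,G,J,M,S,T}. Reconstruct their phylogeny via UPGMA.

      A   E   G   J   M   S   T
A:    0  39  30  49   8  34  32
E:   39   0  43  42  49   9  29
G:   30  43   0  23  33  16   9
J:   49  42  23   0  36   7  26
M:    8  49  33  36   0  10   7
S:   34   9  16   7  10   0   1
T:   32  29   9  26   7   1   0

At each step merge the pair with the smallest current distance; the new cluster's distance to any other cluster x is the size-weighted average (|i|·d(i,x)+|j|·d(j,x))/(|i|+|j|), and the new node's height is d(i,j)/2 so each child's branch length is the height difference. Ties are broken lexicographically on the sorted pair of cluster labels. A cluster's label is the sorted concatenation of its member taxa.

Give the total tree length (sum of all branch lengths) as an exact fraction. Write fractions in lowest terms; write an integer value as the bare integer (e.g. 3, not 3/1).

1115/16

iteration 1: select S,T (d=1); attach at lengths (1/2, 1/2); label the merged cluster ST
  updated: d(A,ST)=33, d(E,ST)=19, d(G,ST)=25/2, d(J,ST)=33/2, d(M,ST)=17/2
iteration 2: select A,M (d=8); attach at lengths (4, 4); label the merged cluster AM
  updated: d(AM,E)=44, d(AM,G)=63/2, d(AM,J)=85/2, d(AM,ST)=83/4
iteration 3: select G,ST (d=25/2); attach at lengths (25/4, 23/4); label the merged cluster GST
  updated: d(AM,GST)=73/3, d(E,GST)=27, d(GST,J)=56/3
iteration 4: select GST,J (d=56/3); attach at lengths (37/12, 28/3); label the merged cluster GJST
  updated: d(AM,GJST)=231/8, d(E,GJST)=123/4
iteration 5: select AM,GJST (d=231/8); attach at lengths (167/16, 245/48); label the merged cluster AGJMST
  updated: d(AGJMST,E)=211/6
iteration 6: select AGJMST,E (d=211/6); attach at lengths (151/48, 211/12); label the merged cluster AEGJMST
final tree: (((A:4,M:4):167/16,((G:25/4,(S:1/2,T:1/2):23/4):37/12,J:28/3):245/48):151/48,E:211/12)
total length: 1115/16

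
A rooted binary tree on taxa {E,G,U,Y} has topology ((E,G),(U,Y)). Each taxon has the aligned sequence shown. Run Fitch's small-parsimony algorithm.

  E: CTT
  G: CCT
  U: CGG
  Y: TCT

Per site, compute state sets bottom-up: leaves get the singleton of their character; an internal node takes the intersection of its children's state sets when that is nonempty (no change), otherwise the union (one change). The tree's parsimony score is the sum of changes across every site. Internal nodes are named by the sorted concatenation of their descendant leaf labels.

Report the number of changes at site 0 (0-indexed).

1

EG@0: {C} ∩ {C} = {C} (intersection, +0)
UY@0: {C} ∪ {T} = {C,T} (union, +1)
EGUY@0: {C} ∩ {C,T} = {C} (intersection, +0)
EG@1: {T} ∪ {C} = {C,T} (union, +1)
UY@1: {G} ∪ {C} = {C,G} (union, +1)
EGUY@1: {C,T} ∩ {C,G} = {C} (intersection, +0)
EG@2: {T} ∩ {T} = {T} (intersection, +0)
UY@2: {G} ∪ {T} = {G,T} (union, +1)
EGUY@2: {T} ∩ {G,T} = {T} (intersection, +0)
per-site changes: [1, 2, 1]; total = 4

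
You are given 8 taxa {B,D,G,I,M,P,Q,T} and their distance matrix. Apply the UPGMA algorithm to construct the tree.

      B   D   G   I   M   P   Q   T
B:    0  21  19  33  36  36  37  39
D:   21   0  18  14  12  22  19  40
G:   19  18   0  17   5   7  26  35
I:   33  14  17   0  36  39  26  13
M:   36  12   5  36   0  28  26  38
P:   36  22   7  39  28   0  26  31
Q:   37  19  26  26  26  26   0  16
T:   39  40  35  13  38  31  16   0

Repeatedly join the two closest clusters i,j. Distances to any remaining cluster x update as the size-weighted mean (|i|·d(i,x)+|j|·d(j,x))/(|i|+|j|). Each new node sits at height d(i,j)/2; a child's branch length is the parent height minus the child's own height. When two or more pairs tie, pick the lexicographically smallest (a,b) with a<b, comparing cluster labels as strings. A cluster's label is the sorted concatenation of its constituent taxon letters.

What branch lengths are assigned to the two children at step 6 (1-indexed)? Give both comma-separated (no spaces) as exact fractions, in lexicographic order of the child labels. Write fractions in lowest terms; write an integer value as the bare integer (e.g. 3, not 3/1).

1. join G+M (d=5) ⇒ GM; edges |G|=5/2, |M|=5/2
  updated: d(B,GM)=55/2, d(D,GM)=15, d(GM,I)=53/2, d(GM,P)=35/2, d(GM,Q)=26, d(GM,T)=73/2
2. join I+T (d=13) ⇒ IT; edges |I|=13/2, |T|=13/2
  updated: d(B,IT)=36, d(D,IT)=27, d(GM,IT)=63/2, d(IT,P)=35, d(IT,Q)=21
3. join D+GM (d=15) ⇒ DGM; edges |D|=15/2, |GM|=5
  updated: d(B,DGM)=76/3, d(DGM,IT)=30, d(DGM,P)=19, d(DGM,Q)=71/3
4. join DGM+P (d=19) ⇒ DGMP; edges |DGM|=2, |P|=19/2
  updated: d(B,DGMP)=28, d(DGMP,IT)=125/4, d(DGMP,Q)=97/4
5. join IT+Q (d=21) ⇒ IQT; edges |IT|=4, |Q|=21/2
  updated: d(B,IQT)=109/3, d(DGMP,IQT)=347/12
6. join B+DGMP (d=28) ⇒ BDGMP; edges |B|=14, |DGMP|=9/2
  updated: d(BDGMP,IQT)=152/5
7. join BDGMP+IQT (d=152/5) ⇒ BDGIMPQT; edges |BDGMP|=6/5, |IQT|=47/10
final tree: ((B:14,((D:15/2,(G:5/2,M:5/2):5):2,P:19/2):9/2):6/5,((I:13/2,T:13/2):4,Q:21/2):47/10)
total length: 809/10

14,9/2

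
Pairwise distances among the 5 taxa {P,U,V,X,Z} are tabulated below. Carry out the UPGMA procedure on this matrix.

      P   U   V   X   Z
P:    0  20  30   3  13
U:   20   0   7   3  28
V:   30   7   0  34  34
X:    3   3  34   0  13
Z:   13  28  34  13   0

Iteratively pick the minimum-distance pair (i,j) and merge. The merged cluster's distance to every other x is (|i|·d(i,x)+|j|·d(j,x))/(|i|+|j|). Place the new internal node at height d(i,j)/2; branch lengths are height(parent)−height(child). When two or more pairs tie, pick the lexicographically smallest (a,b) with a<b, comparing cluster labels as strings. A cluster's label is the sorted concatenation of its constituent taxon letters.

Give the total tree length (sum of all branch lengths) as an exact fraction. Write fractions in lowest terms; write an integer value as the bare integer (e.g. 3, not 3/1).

step 1: merge (P,X) at d=3; branch lengths P→3/2, X→3/2; new cluster PX
  updated: d(PX,U)=23/2, d(PX,V)=32, d(PX,Z)=13
step 2: merge (U,V) at d=7; branch lengths U→7/2, V→7/2; new cluster UV
  updated: d(PX,UV)=87/4, d(UV,Z)=31
step 3: merge (PX,Z) at d=13; branch lengths PX→5, Z→13/2; new cluster PXZ
  updated: d(PXZ,UV)=149/6
step 4: merge (PXZ,UV) at d=149/6; branch lengths PXZ→71/12, UV→107/12; new cluster PUVXZ
final tree: (((P:3/2,X:3/2):5,Z:13/2):71/12,(U:7/2,V:7/2):107/12)
total length: 109/3

109/3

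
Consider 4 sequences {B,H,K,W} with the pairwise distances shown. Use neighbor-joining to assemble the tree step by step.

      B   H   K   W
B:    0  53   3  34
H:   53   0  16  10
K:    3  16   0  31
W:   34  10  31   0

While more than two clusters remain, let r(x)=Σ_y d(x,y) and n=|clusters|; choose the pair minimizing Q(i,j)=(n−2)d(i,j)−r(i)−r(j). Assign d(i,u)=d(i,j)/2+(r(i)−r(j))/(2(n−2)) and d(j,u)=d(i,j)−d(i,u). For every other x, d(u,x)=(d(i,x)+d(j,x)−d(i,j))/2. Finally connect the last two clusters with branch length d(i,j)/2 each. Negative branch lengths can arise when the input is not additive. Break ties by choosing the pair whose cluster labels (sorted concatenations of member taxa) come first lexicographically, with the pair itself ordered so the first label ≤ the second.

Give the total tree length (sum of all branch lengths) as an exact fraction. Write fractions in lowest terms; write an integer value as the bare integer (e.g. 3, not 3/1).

iteration 1: select B,K (d=3, Q=-134); attach at lengths (23/2, -17/2); label the merged cluster BK
  updated: d(BK,H)=33, d(BK,W)=31
iteration 2: select BK,H (d=33, Q=-74); attach at lengths (27, 6); label the merged cluster BHK
  updated: d(BHK,W)=4
iteration 3: select BHK,W (d=4); attach at lengths (2, 2); label the merged cluster BHKW
final tree: (((B:23/2,K:-17/2):27,H:6):2,W:2)
total length: 40

40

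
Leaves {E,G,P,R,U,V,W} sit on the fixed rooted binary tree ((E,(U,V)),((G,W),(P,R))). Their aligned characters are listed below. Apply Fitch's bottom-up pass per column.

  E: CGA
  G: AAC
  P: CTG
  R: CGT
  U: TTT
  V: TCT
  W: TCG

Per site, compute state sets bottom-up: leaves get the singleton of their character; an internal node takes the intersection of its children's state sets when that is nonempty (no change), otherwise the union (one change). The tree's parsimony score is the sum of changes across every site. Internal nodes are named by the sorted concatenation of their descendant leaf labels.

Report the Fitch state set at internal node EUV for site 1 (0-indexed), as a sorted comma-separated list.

site 0, node UV: U={T} ∩ V={T} → {T} (+0)
site 0, node EUV: E={C} ∪ UV={T} → {C,T} (+1)
site 0, node GW: G={A} ∪ W={T} → {A,T} (+1)
site 0, node PR: P={C} ∩ R={C} → {C} (+0)
site 0, node GPRW: GW={A,T} ∪ PR={C} → {A,C,T} (+1)
site 0, node EGPRUVW: EUV={C,T} ∩ GPRW={A,C,T} → {C,T} (+0)
site 1, node UV: U={T} ∪ V={C} → {C,T} (+1)
site 1, node EUV: E={G} ∪ UV={C,T} → {C,G,T} (+1)
site 1, node GW: G={A} ∪ W={C} → {A,C} (+1)
site 1, node PR: P={T} ∪ R={G} → {G,T} (+1)
site 1, node GPRW: GW={A,C} ∪ PR={G,T} → {A,C,G,T} (+1)
site 1, node EGPRUVW: EUV={C,G,T} ∩ GPRW={A,C,G,T} → {C,G,T} (+0)
site 2, node UV: U={T} ∩ V={T} → {T} (+0)
site 2, node EUV: E={A} ∪ UV={T} → {A,T} (+1)
site 2, node GW: G={C} ∪ W={G} → {C,G} (+1)
site 2, node PR: P={G} ∪ R={T} → {G,T} (+1)
site 2, node GPRW: GW={C,G} ∩ PR={G,T} → {G} (+0)
site 2, node EGPRUVW: EUV={A,T} ∪ GPRW={G} → {A,G,T} (+1)
per-site changes: [3, 5, 4]; total = 12

C,G,T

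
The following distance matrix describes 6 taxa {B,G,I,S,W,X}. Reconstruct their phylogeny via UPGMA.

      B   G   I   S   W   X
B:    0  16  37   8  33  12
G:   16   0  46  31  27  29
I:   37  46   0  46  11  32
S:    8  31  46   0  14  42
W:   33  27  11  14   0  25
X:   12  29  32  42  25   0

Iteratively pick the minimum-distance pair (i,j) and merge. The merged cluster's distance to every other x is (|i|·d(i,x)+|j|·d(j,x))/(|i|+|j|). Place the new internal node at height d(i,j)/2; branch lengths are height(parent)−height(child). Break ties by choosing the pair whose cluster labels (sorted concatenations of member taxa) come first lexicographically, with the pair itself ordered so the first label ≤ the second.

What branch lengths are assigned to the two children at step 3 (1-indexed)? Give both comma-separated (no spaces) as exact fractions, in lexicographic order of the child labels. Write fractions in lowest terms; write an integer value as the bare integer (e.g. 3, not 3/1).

31/4,47/4

iteration 1: select B,S (d=8); attach at lengths (4, 4); label the merged cluster BS
  updated: d(BS,G)=47/2, d(BS,I)=83/2, d(BS,W)=47/2, d(BS,X)=27
iteration 2: select I,W (d=11); attach at lengths (11/2, 11/2); label the merged cluster IW
  updated: d(BS,IW)=65/2, d(G,IW)=73/2, d(IW,X)=57/2
iteration 3: select BS,G (d=47/2); attach at lengths (31/4, 47/4); label the merged cluster BGS
  updated: d(BGS,IW)=203/6, d(BGS,X)=83/3
iteration 4: select BGS,X (d=83/3); attach at lengths (25/12, 83/6); label the merged cluster BGSX
  updated: d(BGSX,IW)=65/2
iteration 5: select BGSX,IW (d=65/2); attach at lengths (29/12, 43/4); label the merged cluster BGISWX
final tree: ((((B:4,S:4):31/4,G:47/4):25/12,X:83/6):29/12,(I:11/2,W:11/2):43/4)
total length: 811/12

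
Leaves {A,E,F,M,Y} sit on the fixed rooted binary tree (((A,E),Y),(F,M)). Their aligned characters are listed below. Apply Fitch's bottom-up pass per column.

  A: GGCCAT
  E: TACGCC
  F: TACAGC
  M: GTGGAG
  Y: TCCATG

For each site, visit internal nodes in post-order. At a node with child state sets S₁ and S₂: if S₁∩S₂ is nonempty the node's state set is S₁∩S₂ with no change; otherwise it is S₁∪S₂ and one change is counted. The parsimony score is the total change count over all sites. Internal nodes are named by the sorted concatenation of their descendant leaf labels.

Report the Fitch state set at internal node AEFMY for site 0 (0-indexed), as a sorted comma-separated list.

AE@0: {G} ∪ {T} = {G,T} (union, +1)
AEY@0: {G,T} ∩ {T} = {T} (intersection, +0)
FM@0: {T} ∪ {G} = {G,T} (union, +1)
AEFMY@0: {T} ∩ {G,T} = {T} (intersection, +0)
AE@1: {G} ∪ {A} = {A,G} (union, +1)
AEY@1: {A,G} ∪ {C} = {A,C,G} (union, +1)
FM@1: {A} ∪ {T} = {A,T} (union, +1)
AEFMY@1: {A,C,G} ∩ {A,T} = {A} (intersection, +0)
AE@2: {C} ∩ {C} = {C} (intersection, +0)
AEY@2: {C} ∩ {C} = {C} (intersection, +0)
FM@2: {C} ∪ {G} = {C,G} (union, +1)
AEFMY@2: {C} ∩ {C,G} = {C} (intersection, +0)
AE@3: {C} ∪ {G} = {C,G} (union, +1)
AEY@3: {C,G} ∪ {A} = {A,C,G} (union, +1)
FM@3: {A} ∪ {G} = {A,G} (union, +1)
AEFMY@3: {A,C,G} ∩ {A,G} = {A,G} (intersection, +0)
AE@4: {A} ∪ {C} = {A,C} (union, +1)
AEY@4: {A,C} ∪ {T} = {A,C,T} (union, +1)
FM@4: {G} ∪ {A} = {A,G} (union, +1)
AEFMY@4: {A,C,T} ∩ {A,G} = {A} (intersection, +0)
AE@5: {T} ∪ {C} = {C,T} (union, +1)
AEY@5: {C,T} ∪ {G} = {C,G,T} (union, +1)
FM@5: {C} ∪ {G} = {C,G} (union, +1)
AEFMY@5: {C,G,T} ∩ {C,G} = {C,G} (intersection, +0)
per-site changes: [2, 3, 1, 3, 3, 3]; total = 15

T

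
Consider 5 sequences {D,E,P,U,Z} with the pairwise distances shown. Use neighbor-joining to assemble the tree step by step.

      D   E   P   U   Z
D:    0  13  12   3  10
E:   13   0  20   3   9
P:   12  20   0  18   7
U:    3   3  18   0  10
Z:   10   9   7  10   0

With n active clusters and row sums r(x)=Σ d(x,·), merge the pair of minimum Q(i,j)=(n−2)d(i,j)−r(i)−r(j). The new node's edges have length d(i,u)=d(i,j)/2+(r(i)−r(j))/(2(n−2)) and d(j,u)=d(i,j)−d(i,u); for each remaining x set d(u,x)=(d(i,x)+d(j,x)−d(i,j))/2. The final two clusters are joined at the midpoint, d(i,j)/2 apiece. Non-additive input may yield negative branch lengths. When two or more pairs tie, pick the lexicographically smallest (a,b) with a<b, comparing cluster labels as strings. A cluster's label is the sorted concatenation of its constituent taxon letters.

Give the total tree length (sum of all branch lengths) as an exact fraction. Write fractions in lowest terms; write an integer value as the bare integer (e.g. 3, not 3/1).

1. join P+Z (d=7, Q=-72) ⇒ PZ; edges |P|=7, |Z|=0
  updated: d(D,PZ)=15/2, d(E,PZ)=11, d(PZ,U)=21/2
2. join D+PZ (d=15/2, Q=-75/2) ⇒ DPZ; edges |D|=19/8, |PZ|=41/8
  updated: d(DPZ,E)=33/4, d(DPZ,U)=3
3. join DPZ+E (d=33/4, Q=-57/4) ⇒ DEPZ; edges |DPZ|=33/8, |E|=33/8
  updated: d(DEPZ,U)=-9/8
4. join DEPZ+U (d=-9/8) ⇒ DEPUZ; edges |DEPZ|=-9/16, |U|=-9/16
final tree: (((D:19/8,(P:7,Z:0):41/8):33/8,E:33/8):-9/16,U:-9/16)
total length: 173/8

173/8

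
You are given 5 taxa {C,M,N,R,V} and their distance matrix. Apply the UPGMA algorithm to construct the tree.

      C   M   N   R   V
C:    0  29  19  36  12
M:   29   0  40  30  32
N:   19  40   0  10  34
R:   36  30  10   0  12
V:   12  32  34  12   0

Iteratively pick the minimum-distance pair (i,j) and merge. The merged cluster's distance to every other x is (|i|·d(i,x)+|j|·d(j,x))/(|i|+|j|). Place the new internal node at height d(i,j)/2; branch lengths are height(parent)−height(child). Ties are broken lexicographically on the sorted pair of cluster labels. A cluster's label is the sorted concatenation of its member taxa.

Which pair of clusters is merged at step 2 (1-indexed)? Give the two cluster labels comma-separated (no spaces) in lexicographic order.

C,V

iteration 1: select N,R (d=10); attach at lengths (5, 5); label the merged cluster NR
  updated: d(C,NR)=55/2, d(M,NR)=35, d(NR,V)=23
iteration 2: select C,V (d=12); attach at lengths (6, 6); label the merged cluster CV
  updated: d(CV,M)=61/2, d(CV,NR)=101/4
iteration 3: select CV,NR (d=101/4); attach at lengths (53/8, 61/8); label the merged cluster CNRV
  updated: d(CNRV,M)=131/4
iteration 4: select CNRV,M (d=131/4); attach at lengths (15/4, 131/8); label the merged cluster CMNRV
final tree: (((C:6,V:6):53/8,(N:5,R:5):61/8):15/4,M:131/8)
total length: 451/8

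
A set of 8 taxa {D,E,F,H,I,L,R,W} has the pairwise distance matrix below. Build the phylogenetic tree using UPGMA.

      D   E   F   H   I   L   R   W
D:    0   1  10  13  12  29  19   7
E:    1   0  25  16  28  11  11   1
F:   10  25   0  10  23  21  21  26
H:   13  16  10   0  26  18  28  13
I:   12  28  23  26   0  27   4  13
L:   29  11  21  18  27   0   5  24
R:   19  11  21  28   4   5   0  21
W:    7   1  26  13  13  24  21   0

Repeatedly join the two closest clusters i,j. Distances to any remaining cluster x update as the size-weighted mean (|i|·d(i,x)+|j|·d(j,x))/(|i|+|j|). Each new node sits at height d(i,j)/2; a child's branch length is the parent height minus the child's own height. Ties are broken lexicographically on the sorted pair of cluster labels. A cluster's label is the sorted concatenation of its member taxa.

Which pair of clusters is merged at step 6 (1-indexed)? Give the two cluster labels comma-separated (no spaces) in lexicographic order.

step 1: merge (D,E) at d=1; branch lengths D→1/2, E→1/2; new cluster DE
  updated: d(DE,F)=35/2, d(DE,H)=29/2, d(DE,I)=20, d(DE,L)=20, d(DE,R)=15, d(DE,W)=4
step 2: merge (DE,W) at d=4; branch lengths DE→3/2, W→2; new cluster DEW
  updated: d(DEW,F)=61/3, d(DEW,H)=14, d(DEW,I)=53/3, d(DEW,L)=64/3, d(DEW,R)=17
step 3: merge (I,R) at d=4; branch lengths I→2, R→2; new cluster IR
  updated: d(DEW,IR)=52/3, d(F,IR)=22, d(H,IR)=27, d(IR,L)=16
step 4: merge (F,H) at d=10; branch lengths F→5, H→5; new cluster FH
  updated: d(DEW,FH)=103/6, d(FH,IR)=49/2, d(FH,L)=39/2
step 5: merge (IR,L) at d=16; branch lengths IR→6, L→8; new cluster ILR
  updated: d(DEW,ILR)=56/3, d(FH,ILR)=137/6
step 6: merge (DEW,FH) at d=103/6; branch lengths DEW→79/12, FH→43/12; new cluster DEFHW
  updated: d(DEFHW,ILR)=61/3
step 7: merge (DEFHW,ILR) at d=61/3; branch lengths DEFHW→19/12, ILR→13/6; new cluster DEFHILRW
final tree: ((((D:1/2,E:1/2):3/2,W:2):79/12,(F:5,H:5):43/12):19/12,((I:2,R:2):6,L:8):13/6)
total length: 557/12

DEW,FH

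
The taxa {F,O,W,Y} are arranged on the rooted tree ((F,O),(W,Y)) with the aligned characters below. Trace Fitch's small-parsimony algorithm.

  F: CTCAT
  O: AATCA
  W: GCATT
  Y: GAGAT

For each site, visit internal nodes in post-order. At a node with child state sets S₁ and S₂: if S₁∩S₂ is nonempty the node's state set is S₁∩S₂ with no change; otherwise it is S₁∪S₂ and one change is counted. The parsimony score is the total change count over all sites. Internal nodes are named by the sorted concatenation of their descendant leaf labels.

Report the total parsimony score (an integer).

[col 0] FO: children F:{C}, O:{A} ∪→ {A,C}; cost 1
[col 0] WY: children W:{G}, Y:{G} ∩→ {G}; cost 0
[col 0] FOWY: children FO:{A,C}, WY:{G} ∪→ {A,C,G}; cost 1
[col 1] FO: children F:{T}, O:{A} ∪→ {A,T}; cost 1
[col 1] WY: children W:{C}, Y:{A} ∪→ {A,C}; cost 1
[col 1] FOWY: children FO:{A,T}, WY:{A,C} ∩→ {A}; cost 0
[col 2] FO: children F:{C}, O:{T} ∪→ {C,T}; cost 1
[col 2] WY: children W:{A}, Y:{G} ∪→ {A,G}; cost 1
[col 2] FOWY: children FO:{C,T}, WY:{A,G} ∪→ {A,C,G,T}; cost 1
[col 3] FO: children F:{A}, O:{C} ∪→ {A,C}; cost 1
[col 3] WY: children W:{T}, Y:{A} ∪→ {A,T}; cost 1
[col 3] FOWY: children FO:{A,C}, WY:{A,T} ∩→ {A}; cost 0
[col 4] FO: children F:{T}, O:{A} ∪→ {A,T}; cost 1
[col 4] WY: children W:{T}, Y:{T} ∩→ {T}; cost 0
[col 4] FOWY: children FO:{A,T}, WY:{T} ∩→ {T}; cost 0
per-site changes: [2, 2, 3, 2, 1]; total = 10

10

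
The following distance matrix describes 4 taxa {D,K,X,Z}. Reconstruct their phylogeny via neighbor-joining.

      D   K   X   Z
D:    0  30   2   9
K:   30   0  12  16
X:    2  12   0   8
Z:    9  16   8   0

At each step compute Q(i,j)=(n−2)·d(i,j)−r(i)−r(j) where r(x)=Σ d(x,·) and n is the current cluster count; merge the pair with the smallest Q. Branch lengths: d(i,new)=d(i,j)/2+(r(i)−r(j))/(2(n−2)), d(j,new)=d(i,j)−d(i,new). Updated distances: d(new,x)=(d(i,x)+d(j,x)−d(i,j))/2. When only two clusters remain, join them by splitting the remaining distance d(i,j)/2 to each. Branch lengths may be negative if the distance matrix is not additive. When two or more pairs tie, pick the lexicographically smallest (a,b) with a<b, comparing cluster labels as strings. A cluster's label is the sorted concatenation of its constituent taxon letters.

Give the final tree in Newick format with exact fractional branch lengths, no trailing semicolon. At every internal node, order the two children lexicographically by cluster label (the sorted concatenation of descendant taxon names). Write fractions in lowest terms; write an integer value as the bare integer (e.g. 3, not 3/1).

(((D:23/4,X:-15/4):23/4,K:57/4):7/8,Z:7/8)

1. join D+X (d=2, Q=-59) ⇒ DX; edges |D|=23/4, |X|=-15/4
  updated: d(DX,K)=20, d(DX,Z)=15/2
2. join DX+K (d=20, Q=-87/2) ⇒ DKX; edges |DX|=23/4, |K|=57/4
  updated: d(DKX,Z)=7/4
3. join DKX+Z (d=7/4) ⇒ DKXZ; edges |DKX|=7/8, |Z|=7/8
final tree: (((D:23/4,X:-15/4):23/4,K:57/4):7/8,Z:7/8)
total length: 95/4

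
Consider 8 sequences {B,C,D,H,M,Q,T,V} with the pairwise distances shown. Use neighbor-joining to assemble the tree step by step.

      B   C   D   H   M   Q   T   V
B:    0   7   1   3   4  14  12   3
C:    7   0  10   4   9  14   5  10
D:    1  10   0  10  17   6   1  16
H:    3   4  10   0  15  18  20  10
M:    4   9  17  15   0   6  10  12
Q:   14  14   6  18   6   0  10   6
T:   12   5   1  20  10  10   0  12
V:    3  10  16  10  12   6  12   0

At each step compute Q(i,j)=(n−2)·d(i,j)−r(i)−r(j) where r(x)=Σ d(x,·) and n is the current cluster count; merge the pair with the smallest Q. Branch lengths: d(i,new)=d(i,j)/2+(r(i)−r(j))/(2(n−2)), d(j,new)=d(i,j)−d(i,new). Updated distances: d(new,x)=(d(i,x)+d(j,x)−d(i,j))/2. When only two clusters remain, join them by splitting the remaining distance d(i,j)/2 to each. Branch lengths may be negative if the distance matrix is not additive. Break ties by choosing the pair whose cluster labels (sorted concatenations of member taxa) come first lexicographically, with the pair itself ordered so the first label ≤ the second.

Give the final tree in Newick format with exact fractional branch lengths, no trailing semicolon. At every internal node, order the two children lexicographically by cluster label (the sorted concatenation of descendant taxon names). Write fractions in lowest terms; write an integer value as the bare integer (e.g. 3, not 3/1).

(((B:-11/16,V:59/16):3/4,(C:13/20,H:67/20):13/4):1,((D:-1/4,T:5/4):29/6,(M:43/16,Q:53/16):29/12):1)

iteration 1: select D,T (d=1, Q=-125); attach at lengths (-1/4, 5/4); label the merged cluster DT
  updated: d(B,DT)=6, d(C,DT)=7, d(DT,H)=29/2, d(DT,M)=13, d(DT,Q)=15/2, d(DT,V)=27/2
iteration 2: select C,H (d=4, Q=-191/2); attach at lengths (13/20, 67/20); label the merged cluster CH
  updated: d(B,CH)=3, d(CH,DT)=35/4, d(CH,M)=10, d(CH,Q)=14, d(CH,V)=8
iteration 3: select M,Q (d=6, Q=-137/2); attach at lengths (43/16, 53/16); label the merged cluster MQ
  updated: d(B,MQ)=6, d(CH,MQ)=9, d(DT,MQ)=29/4, d(MQ,V)=6
iteration 4: select DT,MQ (d=29/4, Q=-42); attach at lengths (29/6, 29/12); label the merged cluster DMQT
  updated: d(B,DMQT)=19/8, d(CH,DMQT)=21/4, d(DMQT,V)=49/8
iteration 5: select B,V (d=3, Q=-39/2); attach at lengths (-11/16, 59/16); label the merged cluster BV
  updated: d(BV,CH)=4, d(BV,DMQT)=11/4
iteration 6: select BV,CH (d=4, Q=-12); attach at lengths (3/4, 13/4); label the merged cluster BCHV
  updated: d(BCHV,DMQT)=2
iteration 7: select BCHV,DMQT (d=2); attach at lengths (1, 1); label the merged cluster BCDHMQTV
final tree: (((B:-11/16,V:59/16):3/4,(C:13/20,H:67/20):13/4):1,((D:-1/4,T:5/4):29/6,(M:43/16,Q:53/16):29/12):1)
total length: 109/4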